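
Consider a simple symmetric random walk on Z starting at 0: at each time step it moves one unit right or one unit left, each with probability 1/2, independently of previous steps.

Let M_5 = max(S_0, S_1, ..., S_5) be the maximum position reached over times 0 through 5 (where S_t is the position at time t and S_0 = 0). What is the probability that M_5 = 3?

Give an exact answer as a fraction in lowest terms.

Let M_5 = max(S_0,...,S_5). Use the reflection principle: for j ≥ 1, #{paths with M_5 ≥ j} = #{S_5 ≥ j} + #{S_5 ≥ j+1}.
By reflection, #{M_5 ≥ 3} = #{S_5 ≥ 3} + #{S_5 ≥ 4} = 6 + 1 = 7.
#{M_5 ≥ 4} = #{S_5 ≥ 4} + #{S_5 ≥ 5} = 1 + 1 = 2.
#{M_5 = 3} = 7 - 2 = 5.
P(M_5 = 3) = 5/32 = 5/32

Answer: 5/32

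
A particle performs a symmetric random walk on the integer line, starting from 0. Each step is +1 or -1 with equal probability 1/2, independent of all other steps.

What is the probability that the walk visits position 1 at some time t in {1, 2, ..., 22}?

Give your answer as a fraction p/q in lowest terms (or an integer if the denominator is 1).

Answer: 436109/524288

Derivation:
Count via complement. Let g(t,s) = #length-t paths at position s with S_1..S_t all ≠ 1.
g(t,s) = g(t-1,s-1) + g(t-1,s+1) for s ≠ 1; g(t,1) = 0.
t=0: g(0,0)=1
t=1: g(1,-1)=1
t=2: g(2,-2)=1 g(2,0)=1
t=3: g(3,-3)=1 g(3,-1)=2
t=4: g(4,-4)=1 g(4,-2)=3 g(4,0)=2
t=5: g(5,-5)=1 g(5,-3)=4 g(5,-1)=5
t=6: g(6,-6)=1 g(6,-4)=5 g(6,-2)=9 g(6,0)=5
t=7: g(7,-7)=1 g(7,-5)=6 g(7,-3)=14 g(7,-1)=14
t=8: g(8,-8)=1 g(8,-6)=7 g(8,-4)=20 g(8,-2)=28 g(8,0)=14
t=9: g(9,-9)=1 g(9,-7)=8 g(9,-5)=27 g(9,-3)=48 g(9,-1)=42
t=10: g(10,-10)=1 g(10,-8)=9 g(10,-6)=35 g(10,-4)=75 g(10,-2)=90 g(10,0)=42
t=11: g(11,-11)=1 g(11,-9)=10 g(11,-7)=44 g(11,-5)=110 g(11,-3)=165 g(11,-1)=132
t=12: g(12,-12)=1 g(12,-10)=11 g(12,-8)=54 g(12,-6)=154 g(12,-4)=275 g(12,-2)=297 g(12,0)=132
t=13: g(13,-13)=1 g(13,-11)=12 g(13,-9)=65 g(13,-7)=208 g(13,-5)=429 g(13,-3)=572 g(13,-1)=429
t=14: g(14,-14)=1 g(14,-12)=13 g(14,-10)=77 g(14,-8)=273 g(14,-6)=637 g(14,-4)=1001 g(14,-2)=1001 g(14,0)=429
t=15: g(15,-15)=1 g(15,-13)=14 g(15,-11)=90 g(15,-9)=350 g(15,-7)=910 g(15,-5)=1638 g(15,-3)=2002 g(15,-1)=1430
t=16: g(16,-16)=1 g(16,-14)=15 g(16,-12)=104 g(16,-10)=440 g(16,-8)=1260 g(16,-6)=2548 g(16,-4)=3640 g(16,-2)=3432 g(16,0)=1430
t=17: g(17,-17)=1 g(17,-15)=16 g(17,-13)=119 g(17,-11)=544 g(17,-9)=1700 g(17,-7)=3808 g(17,-5)=6188 g(17,-3)=7072 g(17,-1)=4862
t=18: g(18,-18)=1 g(18,-16)=17 g(18,-14)=135 g(18,-12)=663 g(18,-10)=2244 g(18,-8)=5508 g(18,-6)=9996 g(18,-4)=13260 g(18,-2)=11934 g(18,0)=4862
t=19: g(19,-19)=1 g(19,-17)=18 g(19,-15)=152 g(19,-13)=798 g(19,-11)=2907 g(19,-9)=7752 g(19,-7)=15504 g(19,-5)=23256 g(19,-3)=25194 g(19,-1)=16796
t=20: g(20,-20)=1 g(20,-18)=19 g(20,-16)=170 g(20,-14)=950 g(20,-12)=3705 g(20,-10)=10659 g(20,-8)=23256 g(20,-6)=38760 g(20,-4)=48450 g(20,-2)=41990 g(20,0)=16796
t=21: g(21,-21)=1 g(21,-19)=20 g(21,-17)=189 g(21,-15)=1120 g(21,-13)=4655 g(21,-11)=14364 g(21,-9)=33915 g(21,-7)=62016 g(21,-5)=87210 g(21,-3)=90440 g(21,-1)=58786
t=22: g(22,-22)=1 g(22,-20)=21 g(22,-18)=209 g(22,-16)=1309 g(22,-14)=5775 g(22,-12)=19019 g(22,-10)=48279 g(22,-8)=95931 g(22,-6)=149226 g(22,-4)=177650 g(22,-2)=149226 g(22,0)=58786
Paths never hitting 1: Σ_s g(22,s) = 705432
Paths hitting 1: 2^22 - 705432 = 3488872
P = 3488872/4194304 = 436109/524288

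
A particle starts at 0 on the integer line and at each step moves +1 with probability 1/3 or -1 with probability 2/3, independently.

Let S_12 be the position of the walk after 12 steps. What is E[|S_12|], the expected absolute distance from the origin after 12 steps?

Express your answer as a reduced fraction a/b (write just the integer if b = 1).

S_12 takes values m ≡ 0 (mod 2) with |m| ≤ 12; P(S_12=m) = C(12,(12+m)/2) · (1/3)^((12+m)/2) · (2/3)^((12-m)/2).
Distribution: P(S=-12)=4096/531441, P(S=-10)=8192/177147, P(S=-8)=22528/177147, P(S=-6)=112640/531441, P(S=-4)=14080/59049, P(S=-2)=11264/59049, P(S=0)=19712/177147, P(S=2)=2816/59049, P(S=4)=880/59049, P(S=6)=1760/531441, P(S=8)=88/177147, P(S=10)=8/177147, P(S=12)=1/531441
E[|S_12|] = Σ_m |m|·P(S_12=m) = 257372/59049

Answer: 257372/59049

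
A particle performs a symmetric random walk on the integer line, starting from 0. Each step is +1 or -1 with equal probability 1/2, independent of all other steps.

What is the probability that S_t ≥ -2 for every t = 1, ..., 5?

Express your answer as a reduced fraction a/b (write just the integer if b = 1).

Answer: 25/32

Derivation:
Let f(t,s) = #length-t paths at position s with S_1..S_t all ≥ -2.
f(t,s) = f(t-1,s-1) + f(t-1,s+1) for s ≥ -2; f(t,s) = 0 for s < -2.
t=0: f(0,0)=1
t=1: f(1,-1)=1 f(1,1)=1
t=2: f(2,-2)=1 f(2,0)=2 f(2,2)=1
t=3: f(3,-1)=3 f(3,1)=3 f(3,3)=1
t=4: f(4,-2)=3 f(4,0)=6 f(4,2)=4 f(4,4)=1
t=5: f(5,-1)=9 f(5,1)=10 f(5,3)=5 f(5,5)=1
Σ_s f(5,s) = 25
P = 25/32 = 25/32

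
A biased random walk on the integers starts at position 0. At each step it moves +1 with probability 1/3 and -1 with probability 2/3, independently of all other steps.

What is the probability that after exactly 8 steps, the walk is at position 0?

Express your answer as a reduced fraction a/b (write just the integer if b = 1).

To be at 0 after 8 steps: need exactly 4 steps of +1 and 4 of -1.
Number of such sequences: C(8,4) = 70
Each has probability (1/3)^4 · (2/3)^4 = 16/6561
P = 70 · 16/6561 = 1120/6561

Answer: 1120/6561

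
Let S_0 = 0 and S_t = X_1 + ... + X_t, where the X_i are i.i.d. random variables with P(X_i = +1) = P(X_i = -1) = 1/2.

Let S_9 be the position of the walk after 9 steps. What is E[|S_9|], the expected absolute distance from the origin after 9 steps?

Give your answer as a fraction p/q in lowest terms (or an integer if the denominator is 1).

S_9 takes values m ≡ 1 (mod 2) with |m| ≤ 9; P(S_9=m) = C(9,(9+m)/2)/2^9.
Total paths: 2^9 = 512
Distribution: P(S=-9)=1/512, P(S=-7)=9/512, P(S=-5)=36/512, P(S=-3)=84/512, P(S=-1)=126/512, P(S=1)=126/512, P(S=3)=84/512, P(S=5)=36/512, P(S=7)=9/512, P(S=9)=1/512
E[|S_9|] = Σ_m |m|·P(S_9=m) = 1260/512 = 315/128

Answer: 315/128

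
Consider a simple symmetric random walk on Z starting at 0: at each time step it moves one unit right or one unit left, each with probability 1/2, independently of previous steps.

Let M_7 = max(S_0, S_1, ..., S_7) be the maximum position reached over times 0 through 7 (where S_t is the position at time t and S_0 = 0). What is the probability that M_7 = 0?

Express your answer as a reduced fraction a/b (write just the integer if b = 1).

Let M_7 = max(S_0,...,S_7). Use the reflection principle: for j ≥ 1, #{paths with M_7 ≥ j} = #{S_7 ≥ j} + #{S_7 ≥ j+1}.
P(M_7 ≥ 0) = 1 since S_0 = 0, so #{M_7 ≥ 0} = 128.
#{M_7 ≥ 1} = #{S_7 ≥ 1} + #{S_7 ≥ 2} = 64 + 29 = 93.
#{M_7 = 0} = 128 - 93 = 35.
P(M_7 = 0) = 35/128 = 35/128

Answer: 35/128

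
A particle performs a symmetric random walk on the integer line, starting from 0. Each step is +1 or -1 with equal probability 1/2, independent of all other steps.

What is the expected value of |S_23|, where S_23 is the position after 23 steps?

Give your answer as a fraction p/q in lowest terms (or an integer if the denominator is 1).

Answer: 2028117/524288

Derivation:
S_23 takes values m ≡ 1 (mod 2) with |m| ≤ 23; P(S_23=m) = C(23,(23+m)/2)/2^23.
Total paths: 2^23 = 8388608
Distribution: P(S=-23)=1/8388608, P(S=-21)=23/8388608, P(S=-19)=253/8388608, P(S=-17)=1771/8388608, P(S=-15)=8855/8388608, P(S=-13)=33649/8388608, P(S=-11)=100947/8388608, P(S=-9)=245157/8388608, P(S=-7)=490314/8388608, P(S=-5)=817190/8388608, P(S=-3)=1144066/8388608, P(S=-1)=1352078/8388608, P(S=1)=1352078/8388608, P(S=3)=1144066/8388608, P(S=5)=817190/8388608, P(S=7)=490314/8388608, P(S=9)=245157/8388608, P(S=11)=100947/8388608, P(S=13)=33649/8388608, P(S=15)=8855/8388608, P(S=17)=1771/8388608, P(S=19)=253/8388608, P(S=21)=23/8388608, P(S=23)=1/8388608
E[|S_23|] = Σ_m |m|·P(S_23=m) = 32449872/8388608 = 2028117/524288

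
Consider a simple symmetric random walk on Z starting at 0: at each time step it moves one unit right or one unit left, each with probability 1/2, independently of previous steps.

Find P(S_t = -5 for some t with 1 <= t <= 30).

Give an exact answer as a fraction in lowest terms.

Count via complement. Let g(t,s) = #length-t paths at position s with S_1..S_t all ≠ -5.
g(t,s) = g(t-1,s-1) + g(t-1,s+1) for s ≠ -5; g(t,-5) = 0.
t=0: g(0,0)=1
t=1: g(1,-1)=1 g(1,1)=1
t=2: g(2,-2)=1 g(2,0)=2 g(2,2)=1
t=3: g(3,-3)=1 g(3,-1)=3 g(3,1)=3 g(3,3)=1
t=4: g(4,-4)=1 g(4,-2)=4 g(4,0)=6 g(4,2)=4 g(4,4)=1
t=5: g(5,-3)=5 g(5,-1)=10 g(5,1)=10 g(5,3)=5 g(5,5)=1
t=6: g(6,-4)=5 g(6,-2)=15 g(6,0)=20 g(6,2)=15 g(6,4)=6 g(6,6)=1
t=7: g(7,-3)=20 g(7,-1)=35 g(7,1)=35 g(7,3)=21 g(7,5)=7 g(7,7)=1
t=8: g(8,-4)=20 g(8,-2)=55 g(8,0)=70 g(8,2)=56 g(8,4)=28 g(8,6)=8 g(8,8)=1
t=9: g(9,-3)=75 g(9,-1)=125 g(9,1)=126 g(9,3)=84 g(9,5)=36 g(9,7)=9 g(9,9)=1
t=10: g(10,-4)=75 g(10,-2)=200 g(10,0)=251 g(10,2)=210 g(10,4)=120 g(10,6)=45 g(10,8)=10 g(10,10)=1
t=11: g(11,-3)=275 g(11,-1)=451 g(11,1)=461 g(11,3)=330 g(11,5)=165 g(11,7)=55 g(11,9)=11 g(11,11)=1
t=12: g(12,-4)=275 g(12,-2)=726 g(12,0)=912 g(12,2)=791 g(12,4)=495 g(12,6)=220 g(12,8)=66 g(12,10)=12 g(12,12)=1
t=13: g(13,-3)=1001 g(13,-1)=1638 g(13,1)=1703 g(13,3)=1286 g(13,5)=715 g(13,7)=286 g(13,9)=78 g(13,11)=13 g(13,13)=1
t=14: g(14,-4)=1001 g(14,-2)=2639 g(14,0)=3341 g(14,2)=2989 g(14,4)=2001 g(14,6)=1001 g(14,8)=364 g(14,10)=91 g(14,12)=14 g(14,14)=1
t=15: g(15,-3)=3640 g(15,-1)=5980 g(15,1)=6330 g(15,3)=4990 g(15,5)=3002 g(15,7)=1365 g(15,9)=455 g(15,11)=105 g(15,13)=15 g(15,15)=1
t=16: g(16,-4)=3640 g(16,-2)=9620 g(16,0)=12310 g(16,2)=11320 g(16,4)=7992 g(16,6)=4367 g(16,8)=1820 g(16,10)=560 g(16,12)=120 g(16,14)=16 g(16,16)=1
t=17: g(17,-3)=13260 g(17,-1)=21930 g(17,1)=23630 g(17,3)=19312 g(17,5)=12359 g(17,7)=6187 g(17,9)=2380 g(17,11)=680 g(17,13)=136 g(17,15)=17 g(17,17)=1
t=18: g(18,-4)=13260 g(18,-2)=35190 g(18,0)=45560 g(18,2)=42942 g(18,4)=31671 g(18,6)=18546 g(18,8)=8567 g(18,10)=3060 g(18,12)=816 g(18,14)=153 g(18,16)=18 g(18,18)=1
t=19: g(19,-3)=48450 g(19,-1)=80750 g(19,1)=88502 g(19,3)=74613 g(19,5)=50217 g(19,7)=27113 g(19,9)=11627 g(19,11)=3876 g(19,13)=969 g(19,15)=171 g(19,17)=19 g(19,19)=1
t=20: g(20,-4)=48450 g(20,-2)=129200 g(20,0)=169252 g(20,2)=163115 g(20,4)=124830 g(20,6)=77330 g(20,8)=38740 g(20,10)=15503 g(20,12)=4845 g(20,14)=1140 g(20,16)=190 g(20,18)=20 g(20,20)=1
t=21: g(21,-3)=177650 g(21,-1)=298452 g(21,1)=332367 g(21,3)=287945 g(21,5)=202160 g(21,7)=116070 g(21,9)=54243 g(21,11)=20348 g(21,13)=5985 g(21,15)=1330 g(21,17)=210 g(21,19)=21 g(21,21)=1
t=22: g(22,-4)=177650 g(22,-2)=476102 g(22,0)=630819 g(22,2)=620312 g(22,4)=490105 g(22,6)=318230 g(22,8)=170313 g(22,10)=74591 g(22,12)=26333 g(22,14)=7315 g(22,16)=1540 g(22,18)=231 g(22,20)=22 g(22,22)=1
t=23: g(23,-3)=653752 g(23,-1)=1106921 g(23,1)=1251131 g(23,3)=1110417 g(23,5)=808335 g(23,7)=488543 g(23,9)=244904 g(23,11)=100924 g(23,13)=33648 g(23,15)=8855 g(23,17)=1771 g(23,19)=253 g(23,21)=23 g(23,23)=1
t=24: g(24,-4)=653752 g(24,-2)=1760673 g(24,0)=2358052 g(24,2)=2361548 g(24,4)=1918752 g(24,6)=1296878 g(24,8)=733447 g(24,10)=345828 g(24,12)=134572 g(24,14)=42503 g(24,16)=10626 g(24,18)=2024 g(24,20)=276 g(24,22)=24 g(24,24)=1
t=25: g(25,-3)=2414425 g(25,-1)=4118725 g(25,1)=4719600 g(25,3)=4280300 g(25,5)=3215630 g(25,7)=2030325 g(25,9)=1079275 g(25,11)=480400 g(25,13)=177075 g(25,15)=53129 g(25,17)=12650 g(25,19)=2300 g(25,21)=300 g(25,23)=25 g(25,25)=1
t=26: g(26,-4)=2414425 g(26,-2)=6533150 g(26,0)=8838325 g(26,2)=8999900 g(26,4)=7495930 g(26,6)=5245955 g(26,8)=3109600 g(26,10)=1559675 g(26,12)=657475 g(26,14)=230204 g(26,16)=65779 g(26,18)=14950 g(26,20)=2600 g(26,22)=325 g(26,24)=26 g(26,26)=1
t=27: g(27,-3)=8947575 g(27,-1)=15371475 g(27,1)=17838225 g(27,3)=16495830 g(27,5)=12741885 g(27,7)=8355555 g(27,9)=4669275 g(27,11)=2217150 g(27,13)=887679 g(27,15)=295983 g(27,17)=80729 g(27,19)=17550 g(27,21)=2925 g(27,23)=351 g(27,25)=27 g(27,27)=1
t=28: g(28,-4)=8947575 g(28,-2)=24319050 g(28,0)=33209700 g(28,2)=34334055 g(28,4)=29237715 g(28,6)=21097440 g(28,8)=13024830 g(28,10)=6886425 g(28,12)=3104829 g(28,14)=1183662 g(28,16)=376712 g(28,18)=98279 g(28,20)=20475 g(28,22)=3276 g(28,24)=378 g(28,26)=28 g(28,28)=1
t=29: g(29,-3)=33266625 g(29,-1)=57528750 g(29,1)=67543755 g(29,3)=63571770 g(29,5)=50335155 g(29,7)=34122270 g(29,9)=19911255 g(29,11)=9991254 g(29,13)=4288491 g(29,15)=1560374 g(29,17)=474991 g(29,19)=118754 g(29,21)=23751 g(29,23)=3654 g(29,25)=406 g(29,27)=29 g(29,29)=1
t=30: g(30,-4)=33266625 g(30,-2)=90795375 g(30,0)=125072505 g(30,2)=131115525 g(30,4)=113906925 g(30,6)=84457425 g(30,8)=54033525 g(30,10)=29902509 g(30,12)=14279745 g(30,14)=5848865 g(30,16)=2035365 g(30,18)=593745 g(30,20)=142505 g(30,22)=27405 g(30,24)=4060 g(30,26)=435 g(30,28)=30 g(30,30)=1
Paths never hitting -5: Σ_s g(30,s) = 685482570
Paths hitting -5: 2^30 - 685482570 = 388259254
P = 388259254/1073741824 = 194129627/536870912

Answer: 194129627/536870912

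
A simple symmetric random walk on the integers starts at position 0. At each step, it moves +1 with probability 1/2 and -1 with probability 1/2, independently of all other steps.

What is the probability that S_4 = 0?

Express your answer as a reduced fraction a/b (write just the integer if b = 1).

Answer: 3/8

Derivation:
To return to 0 after 4 steps: need exactly 2 steps of +1 and 2 of -1.
Favorable paths: C(4,2) = 6
Total paths: 2^4 = 16
P = 6/16 = 3/8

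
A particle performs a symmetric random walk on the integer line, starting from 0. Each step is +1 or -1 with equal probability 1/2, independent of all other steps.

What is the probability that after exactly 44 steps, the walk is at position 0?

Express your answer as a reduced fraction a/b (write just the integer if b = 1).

Answer: 263012370465/2199023255552

Derivation:
To return to 0 after 44 steps: need exactly 22 steps of +1 and 22 of -1.
Favorable paths: C(44,22) = 2104098963720
Total paths: 2^44 = 17592186044416
P = 2104098963720/17592186044416 = 263012370465/2199023255552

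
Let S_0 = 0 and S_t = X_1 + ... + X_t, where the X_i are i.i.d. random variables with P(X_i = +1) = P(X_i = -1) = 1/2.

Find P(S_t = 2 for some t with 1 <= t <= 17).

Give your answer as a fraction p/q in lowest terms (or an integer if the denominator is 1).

Count via complement. Let g(t,s) = #length-t paths at position s with S_1..S_t all ≠ 2.
g(t,s) = g(t-1,s-1) + g(t-1,s+1) for s ≠ 2; g(t,2) = 0.
t=0: g(0,0)=1
t=1: g(1,-1)=1 g(1,1)=1
t=2: g(2,-2)=1 g(2,0)=2
t=3: g(3,-3)=1 g(3,-1)=3 g(3,1)=2
t=4: g(4,-4)=1 g(4,-2)=4 g(4,0)=5
t=5: g(5,-5)=1 g(5,-3)=5 g(5,-1)=9 g(5,1)=5
t=6: g(6,-6)=1 g(6,-4)=6 g(6,-2)=14 g(6,0)=14
t=7: g(7,-7)=1 g(7,-5)=7 g(7,-3)=20 g(7,-1)=28 g(7,1)=14
t=8: g(8,-8)=1 g(8,-6)=8 g(8,-4)=27 g(8,-2)=48 g(8,0)=42
t=9: g(9,-9)=1 g(9,-7)=9 g(9,-5)=35 g(9,-3)=75 g(9,-1)=90 g(9,1)=42
t=10: g(10,-10)=1 g(10,-8)=10 g(10,-6)=44 g(10,-4)=110 g(10,-2)=165 g(10,0)=132
t=11: g(11,-11)=1 g(11,-9)=11 g(11,-7)=54 g(11,-5)=154 g(11,-3)=275 g(11,-1)=297 g(11,1)=132
t=12: g(12,-12)=1 g(12,-10)=12 g(12,-8)=65 g(12,-6)=208 g(12,-4)=429 g(12,-2)=572 g(12,0)=429
t=13: g(13,-13)=1 g(13,-11)=13 g(13,-9)=77 g(13,-7)=273 g(13,-5)=637 g(13,-3)=1001 g(13,-1)=1001 g(13,1)=429
t=14: g(14,-14)=1 g(14,-12)=14 g(14,-10)=90 g(14,-8)=350 g(14,-6)=910 g(14,-4)=1638 g(14,-2)=2002 g(14,0)=1430
t=15: g(15,-15)=1 g(15,-13)=15 g(15,-11)=104 g(15,-9)=440 g(15,-7)=1260 g(15,-5)=2548 g(15,-3)=3640 g(15,-1)=3432 g(15,1)=1430
t=16: g(16,-16)=1 g(16,-14)=16 g(16,-12)=119 g(16,-10)=544 g(16,-8)=1700 g(16,-6)=3808 g(16,-4)=6188 g(16,-2)=7072 g(16,0)=4862
t=17: g(17,-17)=1 g(17,-15)=17 g(17,-13)=135 g(17,-11)=663 g(17,-9)=2244 g(17,-7)=5508 g(17,-5)=9996 g(17,-3)=13260 g(17,-1)=11934 g(17,1)=4862
Paths never hitting 2: Σ_s g(17,s) = 48620
Paths hitting 2: 2^17 - 48620 = 82452
P = 82452/131072 = 20613/32768

Answer: 20613/32768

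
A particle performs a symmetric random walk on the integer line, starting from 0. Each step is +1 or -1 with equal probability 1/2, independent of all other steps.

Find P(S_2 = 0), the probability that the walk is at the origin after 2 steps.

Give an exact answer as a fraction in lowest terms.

To return to 0 after 2 steps: need exactly 1 step of +1 and 1 of -1.
Favorable paths: C(2,1) = 2
Total paths: 2^2 = 4
P = 2/4 = 1/2

Answer: 1/2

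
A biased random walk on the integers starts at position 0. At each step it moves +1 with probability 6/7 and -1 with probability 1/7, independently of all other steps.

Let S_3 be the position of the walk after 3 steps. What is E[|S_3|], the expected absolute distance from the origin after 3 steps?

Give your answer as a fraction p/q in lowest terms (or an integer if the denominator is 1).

S_3 takes values m ≡ 1 (mod 2) with |m| ≤ 3; P(S_3=m) = C(3,(3+m)/2) · (6/7)^((3+m)/2) · (1/7)^((3-m)/2).
Distribution: P(S=-3)=1/343, P(S=-1)=18/343, P(S=1)=108/343, P(S=3)=216/343
E[|S_3|] = Σ_m |m|·P(S_3=m) = 111/49

Answer: 111/49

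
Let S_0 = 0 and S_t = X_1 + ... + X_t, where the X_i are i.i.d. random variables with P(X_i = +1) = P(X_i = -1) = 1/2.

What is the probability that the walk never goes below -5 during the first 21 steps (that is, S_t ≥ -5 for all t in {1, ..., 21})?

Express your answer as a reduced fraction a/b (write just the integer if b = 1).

Answer: 106267/131072

Derivation:
Let f(t,s) = #length-t paths at position s with S_1..S_t all ≥ -5.
f(t,s) = f(t-1,s-1) + f(t-1,s+1) for s ≥ -5; f(t,s) = 0 for s < -5.
t=0: f(0,0)=1
t=1: f(1,-1)=1 f(1,1)=1
t=2: f(2,-2)=1 f(2,0)=2 f(2,2)=1
t=3: f(3,-3)=1 f(3,-1)=3 f(3,1)=3 f(3,3)=1
t=4: f(4,-4)=1 f(4,-2)=4 f(4,0)=6 f(4,2)=4 f(4,4)=1
t=5: f(5,-5)=1 f(5,-3)=5 f(5,-1)=10 f(5,1)=10 f(5,3)=5 f(5,5)=1
t=6: f(6,-4)=6 f(6,-2)=15 f(6,0)=20 f(6,2)=15 f(6,4)=6 f(6,6)=1
t=7: f(7,-5)=6 f(7,-3)=21 f(7,-1)=35 f(7,1)=35 f(7,3)=21 f(7,5)=7 f(7,7)=1
t=8: f(8,-4)=27 f(8,-2)=56 f(8,0)=70 f(8,2)=56 f(8,4)=28 f(8,6)=8 f(8,8)=1
t=9: f(9,-5)=27 f(9,-3)=83 f(9,-1)=126 f(9,1)=126 f(9,3)=84 f(9,5)=36 f(9,7)=9 f(9,9)=1
t=10: f(10,-4)=110 f(10,-2)=209 f(10,0)=252 f(10,2)=210 f(10,4)=120 f(10,6)=45 f(10,8)=10 f(10,10)=1
t=11: f(11,-5)=110 f(11,-3)=319 f(11,-1)=461 f(11,1)=462 f(11,3)=330 f(11,5)=165 f(11,7)=55 f(11,9)=11 f(11,11)=1
t=12: f(12,-4)=429 f(12,-2)=780 f(12,0)=923 f(12,2)=792 f(12,4)=495 f(12,6)=220 f(12,8)=66 f(12,10)=12 f(12,12)=1
t=13: f(13,-5)=429 f(13,-3)=1209 f(13,-1)=1703 f(13,1)=1715 f(13,3)=1287 f(13,5)=715 f(13,7)=286 f(13,9)=78 f(13,11)=13 f(13,13)=1
t=14: f(14,-4)=1638 f(14,-2)=2912 f(14,0)=3418 f(14,2)=3002 f(14,4)=2002 f(14,6)=1001 f(14,8)=364 f(14,10)=91 f(14,12)=14 f(14,14)=1
t=15: f(15,-5)=1638 f(15,-3)=4550 f(15,-1)=6330 f(15,1)=6420 f(15,3)=5004 f(15,5)=3003 f(15,7)=1365 f(15,9)=455 f(15,11)=105 f(15,13)=15 f(15,15)=1
t=16: f(16,-4)=6188 f(16,-2)=10880 f(16,0)=12750 f(16,2)=11424 f(16,4)=8007 f(16,6)=4368 f(16,8)=1820 f(16,10)=560 f(16,12)=120 f(16,14)=16 f(16,16)=1
t=17: f(17,-5)=6188 f(17,-3)=17068 f(17,-1)=23630 f(17,1)=24174 f(17,3)=19431 f(17,5)=12375 f(17,7)=6188 f(17,9)=2380 f(17,11)=680 f(17,13)=136 f(17,15)=17 f(17,17)=1
t=18: f(18,-4)=23256 f(18,-2)=40698 f(18,0)=47804 f(18,2)=43605 f(18,4)=31806 f(18,6)=18563 f(18,8)=8568 f(18,10)=3060 f(18,12)=816 f(18,14)=153 f(18,16)=18 f(18,18)=1
t=19: f(19,-5)=23256 f(19,-3)=63954 f(19,-1)=88502 f(19,1)=91409 f(19,3)=75411 f(19,5)=50369 f(19,7)=27131 f(19,9)=11628 f(19,11)=3876 f(19,13)=969 f(19,15)=171 f(19,17)=19 f(19,19)=1
t=20: f(20,-4)=87210 f(20,-2)=152456 f(20,0)=179911 f(20,2)=166820 f(20,4)=125780 f(20,6)=77500 f(20,8)=38759 f(20,10)=15504 f(20,12)=4845 f(20,14)=1140 f(20,16)=190 f(20,18)=20 f(20,20)=1
t=21: f(21,-5)=87210 f(21,-3)=239666 f(21,-1)=332367 f(21,1)=346731 f(21,3)=292600 f(21,5)=203280 f(21,7)=116259 f(21,9)=54263 f(21,11)=20349 f(21,13)=5985 f(21,15)=1330 f(21,17)=210 f(21,19)=21 f(21,21)=1
Σ_s f(21,s) = 1700272
P = 1700272/2097152 = 106267/131072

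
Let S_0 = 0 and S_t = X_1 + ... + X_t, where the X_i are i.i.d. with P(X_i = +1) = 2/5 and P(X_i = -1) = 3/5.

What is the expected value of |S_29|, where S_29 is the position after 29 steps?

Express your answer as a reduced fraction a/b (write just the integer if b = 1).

Answer: 9789013990882711601/1490116119384765625

Derivation:
S_29 takes values m ≡ 1 (mod 2) with |m| ≤ 29; P(S_29=m) = C(29,(29+m)/2) · (2/5)^((29+m)/2) · (3/5)^((29-m)/2).
Distribution: P(S=-29)=68630377364883/186264514923095703125, P(S=-27)=1326853962387738/186264514923095703125, P(S=-25)=12383970315618888/186264514923095703125, P(S=-23)=74303821893713328/186264514923095703125, P(S=-21)=321983228206091088/186264514923095703125, P(S=-19)=214655485470727392/37252902984619140625, P(S=-17)=572414627921939712/37252902984619140625, P(S=-15)=1253860613543296512/37252902984619140625, P(S=-13)=2298744458162710272/37252902984619140625, P(S=-11)=3575824712697549312/37252902984619140625, P(S=-9)=4767766283596732416/37252902984619140625, P(S=-7)=5490155114444722176/37252902984619140625, P(S=-5)=5490155114444722176/37252902984619140625, P(S=-3)=4786289074131296256/37252902984619140625, P(S=-1)=3646696437433368576/37252902984619140625, P(S=1)=2431130958288912384/37252902984619140625, P(S=3)=1418159725668532224/37252902984619140625, P(S=5)=722983389556506624/37252902984619140625, P(S=7)=321325950914002944/37252902984619140625, P(S=9)=124020542458036224/37252902984619140625, P(S=11)=41340180819345408/37252902984619140625, P(S=13)=11811480234098688/37252902984619140625, P(S=15)=2863389147660288/37252902984619140625, P(S=17)=580977508220928/37252902984619140625, P(S=19)=96829584703488/37252902984619140625, P(S=21)=64553056468992/186264514923095703125, P(S=23)=6620826304512/186264514923095703125, P(S=25)=490431578112/186264514923095703125, P(S=27)=23353884672/186264514923095703125, P(S=29)=536870912/186264514923095703125
E[|S_29|] = Σ_m |m|·P(S_29=m) = 9789013990882711601/1490116119384765625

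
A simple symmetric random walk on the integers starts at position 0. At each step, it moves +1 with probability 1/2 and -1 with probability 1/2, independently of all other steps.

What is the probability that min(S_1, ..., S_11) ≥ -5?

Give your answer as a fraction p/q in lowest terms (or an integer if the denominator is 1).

Let f(t,s) = #length-t paths at position s with S_1..S_t all ≥ -5.
f(t,s) = f(t-1,s-1) + f(t-1,s+1) for s ≥ -5; f(t,s) = 0 for s < -5.
t=0: f(0,0)=1
t=1: f(1,-1)=1 f(1,1)=1
t=2: f(2,-2)=1 f(2,0)=2 f(2,2)=1
t=3: f(3,-3)=1 f(3,-1)=3 f(3,1)=3 f(3,3)=1
t=4: f(4,-4)=1 f(4,-2)=4 f(4,0)=6 f(4,2)=4 f(4,4)=1
t=5: f(5,-5)=1 f(5,-3)=5 f(5,-1)=10 f(5,1)=10 f(5,3)=5 f(5,5)=1
t=6: f(6,-4)=6 f(6,-2)=15 f(6,0)=20 f(6,2)=15 f(6,4)=6 f(6,6)=1
t=7: f(7,-5)=6 f(7,-3)=21 f(7,-1)=35 f(7,1)=35 f(7,3)=21 f(7,5)=7 f(7,7)=1
t=8: f(8,-4)=27 f(8,-2)=56 f(8,0)=70 f(8,2)=56 f(8,4)=28 f(8,6)=8 f(8,8)=1
t=9: f(9,-5)=27 f(9,-3)=83 f(9,-1)=126 f(9,1)=126 f(9,3)=84 f(9,5)=36 f(9,7)=9 f(9,9)=1
t=10: f(10,-4)=110 f(10,-2)=209 f(10,0)=252 f(10,2)=210 f(10,4)=120 f(10,6)=45 f(10,8)=10 f(10,10)=1
t=11: f(11,-5)=110 f(11,-3)=319 f(11,-1)=461 f(11,1)=462 f(11,3)=330 f(11,5)=165 f(11,7)=55 f(11,9)=11 f(11,11)=1
Σ_s f(11,s) = 1914
P = 1914/2048 = 957/1024

Answer: 957/1024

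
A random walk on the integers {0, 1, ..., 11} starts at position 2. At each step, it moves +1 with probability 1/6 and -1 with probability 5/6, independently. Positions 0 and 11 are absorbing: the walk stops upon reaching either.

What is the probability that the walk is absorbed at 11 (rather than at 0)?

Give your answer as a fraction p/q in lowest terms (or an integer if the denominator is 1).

Biased walk: p = 1/6, q = 5/6, r = q/p = 5
Gambler's ruin: P(hit 11 before 0 | start at 2) = (1 - r^a)/(1 - r^N)
r^2 = 25; r^11 = 48828125
P = (1 - 25) / (1 - 48828125) = -24 / -48828124 = 6/12207031

Answer: 6/12207031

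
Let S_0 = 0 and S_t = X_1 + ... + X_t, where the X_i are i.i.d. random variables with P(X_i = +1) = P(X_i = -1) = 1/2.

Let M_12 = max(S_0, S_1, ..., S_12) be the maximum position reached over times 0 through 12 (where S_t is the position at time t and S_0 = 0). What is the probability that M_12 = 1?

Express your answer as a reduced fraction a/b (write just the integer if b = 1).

Answer: 99/512

Derivation:
Let M_12 = max(S_0,...,S_12). Use the reflection principle: for j ≥ 1, #{paths with M_12 ≥ j} = #{S_12 ≥ j} + #{S_12 ≥ j+1}.
By reflection, #{M_12 ≥ 1} = #{S_12 ≥ 1} + #{S_12 ≥ 2} = 1586 + 1586 = 3172.
#{M_12 ≥ 2} = #{S_12 ≥ 2} + #{S_12 ≥ 3} = 1586 + 794 = 2380.
#{M_12 = 1} = 3172 - 2380 = 792.
P(M_12 = 1) = 792/4096 = 99/512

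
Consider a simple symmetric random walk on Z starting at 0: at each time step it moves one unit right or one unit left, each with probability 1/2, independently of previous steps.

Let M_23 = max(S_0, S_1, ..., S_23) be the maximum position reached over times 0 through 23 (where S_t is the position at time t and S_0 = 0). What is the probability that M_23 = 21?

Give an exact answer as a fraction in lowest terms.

Let M_23 = max(S_0,...,S_23). Use the reflection principle: for j ≥ 1, #{paths with M_23 ≥ j} = #{S_23 ≥ j} + #{S_23 ≥ j+1}.
By reflection, #{M_23 ≥ 21} = #{S_23 ≥ 21} + #{S_23 ≥ 22} = 24 + 1 = 25.
#{M_23 ≥ 22} = #{S_23 ≥ 22} + #{S_23 ≥ 23} = 1 + 1 = 2.
#{M_23 = 21} = 25 - 2 = 23.
P(M_23 = 21) = 23/8388608 = 23/8388608

Answer: 23/8388608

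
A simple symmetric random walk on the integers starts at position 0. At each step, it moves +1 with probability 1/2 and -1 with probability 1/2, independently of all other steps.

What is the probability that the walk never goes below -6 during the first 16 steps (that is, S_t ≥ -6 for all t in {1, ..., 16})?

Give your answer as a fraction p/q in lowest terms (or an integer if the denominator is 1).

Answer: 30251/32768

Derivation:
Let f(t,s) = #length-t paths at position s with S_1..S_t all ≥ -6.
f(t,s) = f(t-1,s-1) + f(t-1,s+1) for s ≥ -6; f(t,s) = 0 for s < -6.
t=0: f(0,0)=1
t=1: f(1,-1)=1 f(1,1)=1
t=2: f(2,-2)=1 f(2,0)=2 f(2,2)=1
t=3: f(3,-3)=1 f(3,-1)=3 f(3,1)=3 f(3,3)=1
t=4: f(4,-4)=1 f(4,-2)=4 f(4,0)=6 f(4,2)=4 f(4,4)=1
t=5: f(5,-5)=1 f(5,-3)=5 f(5,-1)=10 f(5,1)=10 f(5,3)=5 f(5,5)=1
t=6: f(6,-6)=1 f(6,-4)=6 f(6,-2)=15 f(6,0)=20 f(6,2)=15 f(6,4)=6 f(6,6)=1
t=7: f(7,-5)=7 f(7,-3)=21 f(7,-1)=35 f(7,1)=35 f(7,3)=21 f(7,5)=7 f(7,7)=1
t=8: f(8,-6)=7 f(8,-4)=28 f(8,-2)=56 f(8,0)=70 f(8,2)=56 f(8,4)=28 f(8,6)=8 f(8,8)=1
t=9: f(9,-5)=35 f(9,-3)=84 f(9,-1)=126 f(9,1)=126 f(9,3)=84 f(9,5)=36 f(9,7)=9 f(9,9)=1
t=10: f(10,-6)=35 f(10,-4)=119 f(10,-2)=210 f(10,0)=252 f(10,2)=210 f(10,4)=120 f(10,6)=45 f(10,8)=10 f(10,10)=1
t=11: f(11,-5)=154 f(11,-3)=329 f(11,-1)=462 f(11,1)=462 f(11,3)=330 f(11,5)=165 f(11,7)=55 f(11,9)=11 f(11,11)=1
t=12: f(12,-6)=154 f(12,-4)=483 f(12,-2)=791 f(12,0)=924 f(12,2)=792 f(12,4)=495 f(12,6)=220 f(12,8)=66 f(12,10)=12 f(12,12)=1
t=13: f(13,-5)=637 f(13,-3)=1274 f(13,-1)=1715 f(13,1)=1716 f(13,3)=1287 f(13,5)=715 f(13,7)=286 f(13,9)=78 f(13,11)=13 f(13,13)=1
t=14: f(14,-6)=637 f(14,-4)=1911 f(14,-2)=2989 f(14,0)=3431 f(14,2)=3003 f(14,4)=2002 f(14,6)=1001 f(14,8)=364 f(14,10)=91 f(14,12)=14 f(14,14)=1
t=15: f(15,-5)=2548 f(15,-3)=4900 f(15,-1)=6420 f(15,1)=6434 f(15,3)=5005 f(15,5)=3003 f(15,7)=1365 f(15,9)=455 f(15,11)=105 f(15,13)=15 f(15,15)=1
t=16: f(16,-6)=2548 f(16,-4)=7448 f(16,-2)=11320 f(16,0)=12854 f(16,2)=11439 f(16,4)=8008 f(16,6)=4368 f(16,8)=1820 f(16,10)=560 f(16,12)=120 f(16,14)=16 f(16,16)=1
Σ_s f(16,s) = 60502
P = 60502/65536 = 30251/32768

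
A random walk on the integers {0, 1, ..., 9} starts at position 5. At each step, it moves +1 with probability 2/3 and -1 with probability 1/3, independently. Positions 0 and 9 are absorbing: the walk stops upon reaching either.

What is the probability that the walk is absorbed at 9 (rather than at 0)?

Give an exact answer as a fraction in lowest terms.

Biased walk: p = 2/3, q = 1/3, r = q/p = 1/2
Gambler's ruin: P(hit 9 before 0 | start at 5) = (1 - r^a)/(1 - r^N)
r^5 = 1/32; r^9 = 1/512
P = (1 - 1/32) / (1 - 1/512) = 31/32 / 511/512 = 496/511

Answer: 496/511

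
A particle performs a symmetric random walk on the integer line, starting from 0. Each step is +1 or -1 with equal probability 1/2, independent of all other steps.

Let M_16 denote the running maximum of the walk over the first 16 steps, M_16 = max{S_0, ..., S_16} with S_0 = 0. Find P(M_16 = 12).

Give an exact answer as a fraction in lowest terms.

Let M_16 = max(S_0,...,S_16). Use the reflection principle: for j ≥ 1, #{paths with M_16 ≥ j} = #{S_16 ≥ j} + #{S_16 ≥ j+1}.
By reflection, #{M_16 ≥ 12} = #{S_16 ≥ 12} + #{S_16 ≥ 13} = 137 + 17 = 154.
#{M_16 ≥ 13} = #{S_16 ≥ 13} + #{S_16 ≥ 14} = 17 + 17 = 34.
#{M_16 = 12} = 154 - 34 = 120.
P(M_16 = 12) = 120/65536 = 15/8192

Answer: 15/8192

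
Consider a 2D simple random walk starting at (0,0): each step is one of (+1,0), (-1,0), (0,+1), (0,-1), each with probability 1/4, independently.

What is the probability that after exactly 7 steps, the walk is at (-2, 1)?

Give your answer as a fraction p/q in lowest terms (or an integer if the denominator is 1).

Answer: 735/16384

Derivation:
Let h be the number of horizontal steps (so 7-h are vertical). To end at (-2,1) need (h-2)/2 right-steps and ((7-h)+1)/2 up-steps.
Sum over h with 2 ≤ h ≤ 6, h ≡ 0 (mod 2), 7-h ≡ 1 (mod 2):
h=2: C(7,2)·C(2,0)·C(5,3) = 21·1·10 = 210
h=4: C(7,4)·C(4,1)·C(3,2) = 35·4·3 = 420
h=6: C(7,6)·C(6,2)·C(1,1) = 7·15·1 = 105
Total favorable: 735
Total paths: 4^7 = 16384
P = 735/16384 = 735/16384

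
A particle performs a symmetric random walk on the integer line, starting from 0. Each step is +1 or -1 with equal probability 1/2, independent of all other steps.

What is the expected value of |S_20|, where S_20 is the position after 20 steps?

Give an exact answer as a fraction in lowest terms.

Answer: 230945/65536

Derivation:
S_20 takes values m ≡ 0 (mod 2) with |m| ≤ 20; P(S_20=m) = C(20,(20+m)/2)/2^20.
Total paths: 2^20 = 1048576
Distribution: P(S=-20)=1/1048576, P(S=-18)=20/1048576, P(S=-16)=190/1048576, P(S=-14)=1140/1048576, P(S=-12)=4845/1048576, P(S=-10)=15504/1048576, P(S=-8)=38760/1048576, P(S=-6)=77520/1048576, P(S=-4)=125970/1048576, P(S=-2)=167960/1048576, P(S=0)=184756/1048576, P(S=2)=167960/1048576, P(S=4)=125970/1048576, P(S=6)=77520/1048576, P(S=8)=38760/1048576, P(S=10)=15504/1048576, P(S=12)=4845/1048576, P(S=14)=1140/1048576, P(S=16)=190/1048576, P(S=18)=20/1048576, P(S=20)=1/1048576
E[|S_20|] = Σ_m |m|·P(S_20=m) = 3695120/1048576 = 230945/65536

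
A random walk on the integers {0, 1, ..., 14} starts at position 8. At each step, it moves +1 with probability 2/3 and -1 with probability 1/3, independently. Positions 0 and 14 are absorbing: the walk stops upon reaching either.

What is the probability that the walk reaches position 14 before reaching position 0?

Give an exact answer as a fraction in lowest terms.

Answer: 5440/5461

Derivation:
Biased walk: p = 2/3, q = 1/3, r = q/p = 1/2
Gambler's ruin: P(hit 14 before 0 | start at 8) = (1 - r^a)/(1 - r^N)
r^8 = 1/256; r^14 = 1/16384
P = (1 - 1/256) / (1 - 1/16384) = 255/256 / 16383/16384 = 5440/5461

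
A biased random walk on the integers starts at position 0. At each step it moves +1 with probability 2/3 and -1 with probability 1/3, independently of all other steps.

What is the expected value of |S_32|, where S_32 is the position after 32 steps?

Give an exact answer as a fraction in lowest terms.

Answer: 2217534842490272/205891132094649

Derivation:
S_32 takes values m ≡ 0 (mod 2) with |m| ≤ 32; P(S_32=m) = C(32,(32+m)/2) · (2/3)^((32+m)/2) · (1/3)^((32-m)/2).
Distribution: P(S=-32)=1/1853020188851841, P(S=-30)=64/1853020188851841, P(S=-28)=1984/1853020188851841, P(S=-26)=39680/1853020188851841, P(S=-24)=575360/1853020188851841, P(S=-22)=6444032/1853020188851841, P(S=-20)=6444032/205891132094649, P(S=-18)=47869952/205891132094649, P(S=-16)=299187200/205891132094649, P(S=-14)=4786995200/617673396283947, P(S=-12)=22020177920/617673396283947, P(S=-10)=88080711680/617673396283947, P(S=-8)=308282490880/617673396283947, P(S=-6)=948561510400/617673396283947, P(S=-4)=2574666956800/617673396283947, P(S=-2)=2059733565440/205891132094649, P(S=0)=4376933826560/205891132094649, P(S=2)=8238934261760/205891132094649, P(S=4)=41194671308800/617673396283947, P(S=6)=60707936665600/617673396283947, P(S=8)=78920317665280/617673396283947, P(S=10)=90194648760320/617673396283947, P(S=12)=90194648760320/617673396283947, P(S=14)=78430129356800/617673396283947, P(S=16)=19607532339200/205891132094649, P(S=18)=12548820697088/205891132094649, P(S=20)=6757057298432/205891132094649, P(S=22)=27028229193728/1853020188851841, P(S=24)=9652938997760/1853020188851841, P(S=26)=2662879723520/1853020188851841, P(S=28)=532575944704/1853020188851841, P(S=30)=68719476736/1853020188851841, P(S=32)=4294967296/1853020188851841
E[|S_32|] = Σ_m |m|·P(S_32=m) = 2217534842490272/205891132094649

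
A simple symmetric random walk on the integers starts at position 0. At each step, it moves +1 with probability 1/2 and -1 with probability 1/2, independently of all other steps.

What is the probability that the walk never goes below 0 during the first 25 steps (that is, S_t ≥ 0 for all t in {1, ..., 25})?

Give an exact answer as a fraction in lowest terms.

Answer: 1300075/8388608

Derivation:
Let f(t,s) = #length-t paths at position s with S_1..S_t all ≥ 0.
f(t,s) = f(t-1,s-1) + f(t-1,s+1) for s ≥ 0; f(t,s) = 0 for s < 0.
t=0: f(0,0)=1
t=1: f(1,1)=1
t=2: f(2,0)=1 f(2,2)=1
t=3: f(3,1)=2 f(3,3)=1
t=4: f(4,0)=2 f(4,2)=3 f(4,4)=1
t=5: f(5,1)=5 f(5,3)=4 f(5,5)=1
t=6: f(6,0)=5 f(6,2)=9 f(6,4)=5 f(6,6)=1
t=7: f(7,1)=14 f(7,3)=14 f(7,5)=6 f(7,7)=1
t=8: f(8,0)=14 f(8,2)=28 f(8,4)=20 f(8,6)=7 f(8,8)=1
t=9: f(9,1)=42 f(9,3)=48 f(9,5)=27 f(9,7)=8 f(9,9)=1
t=10: f(10,0)=42 f(10,2)=90 f(10,4)=75 f(10,6)=35 f(10,8)=9 f(10,10)=1
t=11: f(11,1)=132 f(11,3)=165 f(11,5)=110 f(11,7)=44 f(11,9)=10 f(11,11)=1
t=12: f(12,0)=132 f(12,2)=297 f(12,4)=275 f(12,6)=154 f(12,8)=54 f(12,10)=11 f(12,12)=1
t=13: f(13,1)=429 f(13,3)=572 f(13,5)=429 f(13,7)=208 f(13,9)=65 f(13,11)=12 f(13,13)=1
t=14: f(14,0)=429 f(14,2)=1001 f(14,4)=1001 f(14,6)=637 f(14,8)=273 f(14,10)=77 f(14,12)=13 f(14,14)=1
t=15: f(15,1)=1430 f(15,3)=2002 f(15,5)=1638 f(15,7)=910 f(15,9)=350 f(15,11)=90 f(15,13)=14 f(15,15)=1
t=16: f(16,0)=1430 f(16,2)=3432 f(16,4)=3640 f(16,6)=2548 f(16,8)=1260 f(16,10)=440 f(16,12)=104 f(16,14)=15 f(16,16)=1
t=17: f(17,1)=4862 f(17,3)=7072 f(17,5)=6188 f(17,7)=3808 f(17,9)=1700 f(17,11)=544 f(17,13)=119 f(17,15)=16 f(17,17)=1
t=18: f(18,0)=4862 f(18,2)=11934 f(18,4)=13260 f(18,6)=9996 f(18,8)=5508 f(18,10)=2244 f(18,12)=663 f(18,14)=135 f(18,16)=17 f(18,18)=1
t=19: f(19,1)=16796 f(19,3)=25194 f(19,5)=23256 f(19,7)=15504 f(19,9)=7752 f(19,11)=2907 f(19,13)=798 f(19,15)=152 f(19,17)=18 f(19,19)=1
t=20: f(20,0)=16796 f(20,2)=41990 f(20,4)=48450 f(20,6)=38760 f(20,8)=23256 f(20,10)=10659 f(20,12)=3705 f(20,14)=950 f(20,16)=170 f(20,18)=19 f(20,20)=1
t=21: f(21,1)=58786 f(21,3)=90440 f(21,5)=87210 f(21,7)=62016 f(21,9)=33915 f(21,11)=14364 f(21,13)=4655 f(21,15)=1120 f(21,17)=189 f(21,19)=20 f(21,21)=1
t=22: f(22,0)=58786 f(22,2)=149226 f(22,4)=177650 f(22,6)=149226 f(22,8)=95931 f(22,10)=48279 f(22,12)=19019 f(22,14)=5775 f(22,16)=1309 f(22,18)=209 f(22,20)=21 f(22,22)=1
t=23: f(23,1)=208012 f(23,3)=326876 f(23,5)=326876 f(23,7)=245157 f(23,9)=144210 f(23,11)=67298 f(23,13)=24794 f(23,15)=7084 f(23,17)=1518 f(23,19)=230 f(23,21)=22 f(23,23)=1
t=24: f(24,0)=208012 f(24,2)=534888 f(24,4)=653752 f(24,6)=572033 f(24,8)=389367 f(24,10)=211508 f(24,12)=92092 f(24,14)=31878 f(24,16)=8602 f(24,18)=1748 f(24,20)=252 f(24,22)=23 f(24,24)=1
t=25: f(25,1)=742900 f(25,3)=1188640 f(25,5)=1225785 f(25,7)=961400 f(25,9)=600875 f(25,11)=303600 f(25,13)=123970 f(25,15)=40480 f(25,17)=10350 f(25,19)=2000 f(25,21)=275 f(25,23)=24 f(25,25)=1
Σ_s f(25,s) = 5200300
P = 5200300/33554432 = 1300075/8388608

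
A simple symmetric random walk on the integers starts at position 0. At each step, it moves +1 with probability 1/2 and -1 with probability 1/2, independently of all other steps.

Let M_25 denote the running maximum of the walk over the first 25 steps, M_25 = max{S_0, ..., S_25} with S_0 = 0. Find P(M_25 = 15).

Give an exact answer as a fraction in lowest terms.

Answer: 26565/16777216

Derivation:
Let M_25 = max(S_0,...,S_25). Use the reflection principle: for j ≥ 1, #{paths with M_25 ≥ j} = #{S_25 ≥ j} + #{S_25 ≥ j+1}.
By reflection, #{M_25 ≥ 15} = #{S_25 ≥ 15} + #{S_25 ≥ 16} = 68406 + 15276 = 83682.
#{M_25 ≥ 16} = #{S_25 ≥ 16} + #{S_25 ≥ 17} = 15276 + 15276 = 30552.
#{M_25 = 15} = 83682 - 30552 = 53130.
P(M_25 = 15) = 53130/33554432 = 26565/16777216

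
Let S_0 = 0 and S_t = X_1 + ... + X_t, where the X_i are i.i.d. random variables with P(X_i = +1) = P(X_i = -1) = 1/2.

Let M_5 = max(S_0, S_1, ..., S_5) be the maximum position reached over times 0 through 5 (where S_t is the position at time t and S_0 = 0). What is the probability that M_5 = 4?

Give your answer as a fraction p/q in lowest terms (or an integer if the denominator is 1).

Answer: 1/32

Derivation:
Let M_5 = max(S_0,...,S_5). Use the reflection principle: for j ≥ 1, #{paths with M_5 ≥ j} = #{S_5 ≥ j} + #{S_5 ≥ j+1}.
By reflection, #{M_5 ≥ 4} = #{S_5 ≥ 4} + #{S_5 ≥ 5} = 1 + 1 = 2.
#{M_5 ≥ 5} = #{S_5 ≥ 5} + #{S_5 ≥ 6} = 1 + 0 = 1.
#{M_5 = 4} = 2 - 1 = 1.
P(M_5 = 4) = 1/32 = 1/32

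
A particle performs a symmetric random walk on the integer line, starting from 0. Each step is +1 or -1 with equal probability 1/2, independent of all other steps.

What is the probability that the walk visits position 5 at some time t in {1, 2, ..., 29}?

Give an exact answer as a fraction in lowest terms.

Count via complement. Let g(t,s) = #length-t paths at position s with S_1..S_t all ≠ 5.
g(t,s) = g(t-1,s-1) + g(t-1,s+1) for s ≠ 5; g(t,5) = 0.
t=0: g(0,0)=1
t=1: g(1,-1)=1 g(1,1)=1
t=2: g(2,-2)=1 g(2,0)=2 g(2,2)=1
t=3: g(3,-3)=1 g(3,-1)=3 g(3,1)=3 g(3,3)=1
t=4: g(4,-4)=1 g(4,-2)=4 g(4,0)=6 g(4,2)=4 g(4,4)=1
t=5: g(5,-5)=1 g(5,-3)=5 g(5,-1)=10 g(5,1)=10 g(5,3)=5
t=6: g(6,-6)=1 g(6,-4)=6 g(6,-2)=15 g(6,0)=20 g(6,2)=15 g(6,4)=5
t=7: g(7,-7)=1 g(7,-5)=7 g(7,-3)=21 g(7,-1)=35 g(7,1)=35 g(7,3)=20
t=8: g(8,-8)=1 g(8,-6)=8 g(8,-4)=28 g(8,-2)=56 g(8,0)=70 g(8,2)=55 g(8,4)=20
t=9: g(9,-9)=1 g(9,-7)=9 g(9,-5)=36 g(9,-3)=84 g(9,-1)=126 g(9,1)=125 g(9,3)=75
t=10: g(10,-10)=1 g(10,-8)=10 g(10,-6)=45 g(10,-4)=120 g(10,-2)=210 g(10,0)=251 g(10,2)=200 g(10,4)=75
t=11: g(11,-11)=1 g(11,-9)=11 g(11,-7)=55 g(11,-5)=165 g(11,-3)=330 g(11,-1)=461 g(11,1)=451 g(11,3)=275
t=12: g(12,-12)=1 g(12,-10)=12 g(12,-8)=66 g(12,-6)=220 g(12,-4)=495 g(12,-2)=791 g(12,0)=912 g(12,2)=726 g(12,4)=275
t=13: g(13,-13)=1 g(13,-11)=13 g(13,-9)=78 g(13,-7)=286 g(13,-5)=715 g(13,-3)=1286 g(13,-1)=1703 g(13,1)=1638 g(13,3)=1001
t=14: g(14,-14)=1 g(14,-12)=14 g(14,-10)=91 g(14,-8)=364 g(14,-6)=1001 g(14,-4)=2001 g(14,-2)=2989 g(14,0)=3341 g(14,2)=2639 g(14,4)=1001
t=15: g(15,-15)=1 g(15,-13)=15 g(15,-11)=105 g(15,-9)=455 g(15,-7)=1365 g(15,-5)=3002 g(15,-3)=4990 g(15,-1)=6330 g(15,1)=5980 g(15,3)=3640
t=16: g(16,-16)=1 g(16,-14)=16 g(16,-12)=120 g(16,-10)=560 g(16,-8)=1820 g(16,-6)=4367 g(16,-4)=7992 g(16,-2)=11320 g(16,0)=12310 g(16,2)=9620 g(16,4)=3640
t=17: g(17,-17)=1 g(17,-15)=17 g(17,-13)=136 g(17,-11)=680 g(17,-9)=2380 g(17,-7)=6187 g(17,-5)=12359 g(17,-3)=19312 g(17,-1)=23630 g(17,1)=21930 g(17,3)=13260
t=18: g(18,-18)=1 g(18,-16)=18 g(18,-14)=153 g(18,-12)=816 g(18,-10)=3060 g(18,-8)=8567 g(18,-6)=18546 g(18,-4)=31671 g(18,-2)=42942 g(18,0)=45560 g(18,2)=35190 g(18,4)=13260
t=19: g(19,-19)=1 g(19,-17)=19 g(19,-15)=171 g(19,-13)=969 g(19,-11)=3876 g(19,-9)=11627 g(19,-7)=27113 g(19,-5)=50217 g(19,-3)=74613 g(19,-1)=88502 g(19,1)=80750 g(19,3)=48450
t=20: g(20,-20)=1 g(20,-18)=20 g(20,-16)=190 g(20,-14)=1140 g(20,-12)=4845 g(20,-10)=15503 g(20,-8)=38740 g(20,-6)=77330 g(20,-4)=124830 g(20,-2)=163115 g(20,0)=169252 g(20,2)=129200 g(20,4)=48450
t=21: g(21,-21)=1 g(21,-19)=21 g(21,-17)=210 g(21,-15)=1330 g(21,-13)=5985 g(21,-11)=20348 g(21,-9)=54243 g(21,-7)=116070 g(21,-5)=202160 g(21,-3)=287945 g(21,-1)=332367 g(21,1)=298452 g(21,3)=177650
t=22: g(22,-22)=1 g(22,-20)=22 g(22,-18)=231 g(22,-16)=1540 g(22,-14)=7315 g(22,-12)=26333 g(22,-10)=74591 g(22,-8)=170313 g(22,-6)=318230 g(22,-4)=490105 g(22,-2)=620312 g(22,0)=630819 g(22,2)=476102 g(22,4)=177650
t=23: g(23,-23)=1 g(23,-21)=23 g(23,-19)=253 g(23,-17)=1771 g(23,-15)=8855 g(23,-13)=33648 g(23,-11)=100924 g(23,-9)=244904 g(23,-7)=488543 g(23,-5)=808335 g(23,-3)=1110417 g(23,-1)=1251131 g(23,1)=1106921 g(23,3)=653752
t=24: g(24,-24)=1 g(24,-22)=24 g(24,-20)=276 g(24,-18)=2024 g(24,-16)=10626 g(24,-14)=42503 g(24,-12)=134572 g(24,-10)=345828 g(24,-8)=733447 g(24,-6)=1296878 g(24,-4)=1918752 g(24,-2)=2361548 g(24,0)=2358052 g(24,2)=1760673 g(24,4)=653752
t=25: g(25,-25)=1 g(25,-23)=25 g(25,-21)=300 g(25,-19)=2300 g(25,-17)=12650 g(25,-15)=53129 g(25,-13)=177075 g(25,-11)=480400 g(25,-9)=1079275 g(25,-7)=2030325 g(25,-5)=3215630 g(25,-3)=4280300 g(25,-1)=4719600 g(25,1)=4118725 g(25,3)=2414425
t=26: g(26,-26)=1 g(26,-24)=26 g(26,-22)=325 g(26,-20)=2600 g(26,-18)=14950 g(26,-16)=65779 g(26,-14)=230204 g(26,-12)=657475 g(26,-10)=1559675 g(26,-8)=3109600 g(26,-6)=5245955 g(26,-4)=7495930 g(26,-2)=8999900 g(26,0)=8838325 g(26,2)=6533150 g(26,4)=2414425
t=27: g(27,-27)=1 g(27,-25)=27 g(27,-23)=351 g(27,-21)=2925 g(27,-19)=17550 g(27,-17)=80729 g(27,-15)=295983 g(27,-13)=887679 g(27,-11)=2217150 g(27,-9)=4669275 g(27,-7)=8355555 g(27,-5)=12741885 g(27,-3)=16495830 g(27,-1)=17838225 g(27,1)=15371475 g(27,3)=8947575
t=28: g(28,-28)=1 g(28,-26)=28 g(28,-24)=378 g(28,-22)=3276 g(28,-20)=20475 g(28,-18)=98279 g(28,-16)=376712 g(28,-14)=1183662 g(28,-12)=3104829 g(28,-10)=6886425 g(28,-8)=13024830 g(28,-6)=21097440 g(28,-4)=29237715 g(28,-2)=34334055 g(28,0)=33209700 g(28,2)=24319050 g(28,4)=8947575
t=29: g(29,-29)=1 g(29,-27)=29 g(29,-25)=406 g(29,-23)=3654 g(29,-21)=23751 g(29,-19)=118754 g(29,-17)=474991 g(29,-15)=1560374 g(29,-13)=4288491 g(29,-11)=9991254 g(29,-9)=19911255 g(29,-7)=34122270 g(29,-5)=50335155 g(29,-3)=63571770 g(29,-1)=67543755 g(29,1)=57528750 g(29,3)=33266625
Paths never hitting 5: Σ_s g(29,s) = 342741285
Paths hitting 5: 2^29 - 342741285 = 194129627
P = 194129627/536870912 = 194129627/536870912

Answer: 194129627/536870912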